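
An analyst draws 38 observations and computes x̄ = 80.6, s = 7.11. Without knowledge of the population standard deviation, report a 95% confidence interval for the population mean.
(78.26, 82.94)

t-interval (σ unknown):
df = n - 1 = 37
t* = 2.026 for 95% confidence

Margin of error = t* · s/√n = 2.026 · 7.11/√38 = 2.34

CI: (78.26, 82.94)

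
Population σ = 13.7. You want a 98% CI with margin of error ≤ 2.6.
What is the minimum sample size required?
n ≥ 151

For margin E ≤ 2.6:
n ≥ (z* · σ / E)²
n ≥ (2.326 · 13.7 / 2.6)²
n ≥ 150.22

Minimum n = 151 (rounding up)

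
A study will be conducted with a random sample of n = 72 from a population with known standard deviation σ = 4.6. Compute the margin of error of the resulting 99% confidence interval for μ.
Margin of error = 1.40

Margin of error = z* · σ/√n
= 2.576 · 4.6/√72
= 2.576 · 4.6/8.4853
= 1.40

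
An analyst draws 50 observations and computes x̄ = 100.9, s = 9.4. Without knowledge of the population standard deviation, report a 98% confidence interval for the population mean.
(97.70, 104.10)

t-interval (σ unknown):
df = n - 1 = 49
t* = 2.405 for 98% confidence

Margin of error = t* · s/√n = 2.405 · 9.4/√50 = 3.20

CI: (97.70, 104.10)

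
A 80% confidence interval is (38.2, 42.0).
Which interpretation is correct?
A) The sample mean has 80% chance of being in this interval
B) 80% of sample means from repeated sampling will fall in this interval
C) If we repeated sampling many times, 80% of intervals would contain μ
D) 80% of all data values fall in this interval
C

A) Wrong — x̄ is observed and sits in the interval by construction.
B) Wrong — coverage applies to intervals containing μ, not to future x̄ values.
C) Correct — this is the frequentist long-run coverage interpretation.
D) Wrong — a CI is about the parameter μ, not individual data values.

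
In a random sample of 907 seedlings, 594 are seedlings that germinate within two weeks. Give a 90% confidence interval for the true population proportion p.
(0.629, 0.681)

Proportion CI:
p̂ = 594/907 = 0.65491
SE = √(p̂(1-p̂)/n) = √(0.65491 · 0.34509 / 907) = 0.01579

z* = 1.645
Margin = z* · SE = 1.645 · 0.01579 = 0.0260

CI: 0.65491 ± 0.0260 = (0.629, 0.681)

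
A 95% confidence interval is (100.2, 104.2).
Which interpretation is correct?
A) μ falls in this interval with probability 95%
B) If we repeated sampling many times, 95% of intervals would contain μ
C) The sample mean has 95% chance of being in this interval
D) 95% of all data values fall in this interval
B

A) Wrong — μ is fixed; the randomness lives in the interval, not in μ.
B) Correct — this is the frequentist long-run coverage interpretation.
C) Wrong — x̄ is observed and sits in the interval by construction.
D) Wrong — a CI is about the parameter μ, not individual data values.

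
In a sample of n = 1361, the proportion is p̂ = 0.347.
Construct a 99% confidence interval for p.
(0.314, 0.380)

Proportion CI:
SE = √(p̂(1-p̂)/n) = √(0.347 · 0.653 / 1361) = 0.01290

z* = 2.576
Margin = z* · SE = 2.576 · 0.01290 = 0.0332

CI: 0.347 ± 0.0332 = (0.314, 0.380)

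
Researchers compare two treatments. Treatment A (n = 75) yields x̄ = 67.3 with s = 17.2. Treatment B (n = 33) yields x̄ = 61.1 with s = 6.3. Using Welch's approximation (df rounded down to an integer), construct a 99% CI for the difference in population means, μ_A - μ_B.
(0.25, 12.15)

Difference: x̄₁ - x̄₂ = 6.20
SE = √(s₁²/n₁ + s₂²/n₂) = √(17.2²/75 + 6.3²/33) = 2.2688
df = 103.71 → 103 (Welch–Satterthwaite, rounded down)
t* = 2.624

CI: 6.20 ± 2.624 · 2.2688 = 6.20 ± 5.95 = (0.25, 12.15)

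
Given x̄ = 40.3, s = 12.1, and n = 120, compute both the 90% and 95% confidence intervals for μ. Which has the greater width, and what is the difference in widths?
95% CI is wider by 0.71

df = 119
90% CI: t* = 1.658, (38.47, 42.13), width = 2 · t* · s/√n = 3.66
95% CI: t* = 1.980, (38.11, 42.49), width = 2 · t* · s/√n = 4.37

The 95% CI is wider by 4.37 - 3.66 = 0.71.
Higher confidence requires a wider interval.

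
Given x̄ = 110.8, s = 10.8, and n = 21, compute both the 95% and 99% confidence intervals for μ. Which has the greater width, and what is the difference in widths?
99% CI is wider by 3.58

df = 20
95% CI: t* = 2.086, (105.88, 115.72), width = 2 · t* · s/√n = 9.83
99% CI: t* = 2.845, (104.10, 117.50), width = 2 · t* · s/√n = 13.41

The 99% CI is wider by 13.41 - 9.83 = 3.58.
Higher confidence requires a wider interval.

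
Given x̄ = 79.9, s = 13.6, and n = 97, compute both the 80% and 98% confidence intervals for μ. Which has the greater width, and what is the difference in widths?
98% CI is wider by 2.97

df = 96
80% CI: t* = 1.290, (78.12, 81.68), width = 2 · t* · s/√n = 3.56
98% CI: t* = 2.366, (76.63, 83.17), width = 2 · t* · s/√n = 6.53

The 98% CI is wider by 6.53 - 3.56 = 2.97.
Higher confidence requires a wider interval.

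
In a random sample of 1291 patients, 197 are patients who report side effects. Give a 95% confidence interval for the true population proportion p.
(0.133, 0.172)

Proportion CI:
p̂ = 197/1291 = 0.15259
SE = √(p̂(1-p̂)/n) = √(0.15259 · 0.84741 / 1291) = 0.01001

z* = 1.960
Margin = z* · SE = 1.960 · 0.01001 = 0.0196

CI: 0.15259 ± 0.0196 = (0.133, 0.172)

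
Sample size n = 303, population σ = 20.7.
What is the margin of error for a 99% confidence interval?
Margin of error = 3.06

Margin of error = z* · σ/√n
= 2.576 · 20.7/√303
= 2.576 · 20.7/17.4069
= 3.06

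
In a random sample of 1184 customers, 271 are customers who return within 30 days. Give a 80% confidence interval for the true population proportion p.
(0.213, 0.245)

Proportion CI:
p̂ = 271/1184 = 0.22889
SE = √(p̂(1-p̂)/n) = √(0.22889 · 0.77111 / 1184) = 0.01221

z* = 1.282
Margin = z* · SE = 1.282 · 0.01221 = 0.0157

CI: 0.22889 ± 0.0157 = (0.213, 0.245)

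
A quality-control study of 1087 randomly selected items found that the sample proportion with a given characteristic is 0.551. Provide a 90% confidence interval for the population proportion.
(0.526, 0.576)

Proportion CI:
SE = √(p̂(1-p̂)/n) = √(0.551 · 0.449 / 1087) = 0.01509

z* = 1.645
Margin = z* · SE = 1.645 · 0.01509 = 0.0248

CI: 0.551 ± 0.0248 = (0.526, 0.576)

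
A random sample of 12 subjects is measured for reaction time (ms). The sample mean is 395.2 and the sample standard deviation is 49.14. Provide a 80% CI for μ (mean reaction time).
(375.87, 414.53)

t-interval (σ unknown):
df = n - 1 = 11
t* = 1.363 for 80% confidence

Margin of error = t* · s/√n = 1.363 · 49.14/√12 = 19.33

CI: (375.87, 414.53)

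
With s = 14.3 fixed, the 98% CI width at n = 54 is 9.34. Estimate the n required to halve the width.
n ≈ 216

CI width ∝ 1/√n
To reduce width by factor 2, need √n to grow by 2 → need 2² = 4 times as many samples.

Current: n = 54, width = 9.34
New: n = 216, width ≈ 4.56

Width reduced by factor of 9.34/4.56 = 2.05.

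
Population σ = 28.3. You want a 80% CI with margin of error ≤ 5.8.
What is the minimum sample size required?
n ≥ 40

For margin E ≤ 5.8:
n ≥ (z* · σ / E)²
n ≥ (1.282 · 28.3 / 5.8)²
n ≥ 39.13

Minimum n = 40 (rounding up)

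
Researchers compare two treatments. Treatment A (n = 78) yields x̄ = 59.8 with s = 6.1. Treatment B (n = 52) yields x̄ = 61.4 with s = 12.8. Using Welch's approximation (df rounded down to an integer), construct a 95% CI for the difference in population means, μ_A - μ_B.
(-5.40, 2.20)

Difference: x̄₁ - x̄₂ = -1.60
SE = √(s₁²/n₁ + s₂²/n₂) = √(6.1²/78 + 12.8²/52) = 1.9047
df = 66.60 → 66 (Welch–Satterthwaite, rounded down)
t* = 1.997

CI: -1.60 ± 1.997 · 1.9047 = -1.60 ± 3.80 = (-5.40, 2.20)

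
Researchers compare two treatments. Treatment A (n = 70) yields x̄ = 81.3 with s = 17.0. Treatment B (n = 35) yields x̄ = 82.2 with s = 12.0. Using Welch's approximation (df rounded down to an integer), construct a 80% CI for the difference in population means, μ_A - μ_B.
(-4.61, 2.81)

Difference: x̄₁ - x̄₂ = -0.90
SE = √(s₁²/n₁ + s₂²/n₂) = √(17.0²/70 + 12.0²/35) = 2.8710
df = 91.21 → 91 (Welch–Satterthwaite, rounded down)
t* = 1.291

CI: -0.90 ± 1.291 · 2.8710 = -0.90 ± 3.71 = (-4.61, 2.81)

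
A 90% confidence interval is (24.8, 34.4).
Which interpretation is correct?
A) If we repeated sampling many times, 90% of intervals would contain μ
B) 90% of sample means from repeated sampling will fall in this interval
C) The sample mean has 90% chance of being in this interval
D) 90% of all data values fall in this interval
A

A) Correct — this is the frequentist long-run coverage interpretation.
B) Wrong — coverage applies to intervals containing μ, not to future x̄ values.
C) Wrong — x̄ is observed and sits in the interval by construction.
D) Wrong — a CI is about the parameter μ, not individual data values.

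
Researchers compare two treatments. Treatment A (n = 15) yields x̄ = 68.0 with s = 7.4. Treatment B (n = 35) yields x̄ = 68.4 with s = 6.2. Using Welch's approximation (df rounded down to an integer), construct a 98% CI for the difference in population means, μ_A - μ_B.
(-5.87, 5.07)

Difference: x̄₁ - x̄₂ = -0.40
SE = √(s₁²/n₁ + s₂²/n₂) = √(7.4²/15 + 6.2²/35) = 2.1792
df = 22.84 → 22 (Welch–Satterthwaite, rounded down)
t* = 2.508

CI: -0.40 ± 2.508 · 2.1792 = -0.40 ± 5.47 = (-5.87, 5.07)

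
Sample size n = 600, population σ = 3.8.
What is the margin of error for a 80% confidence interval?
Margin of error = 0.20

Margin of error = z* · σ/√n
= 1.282 · 3.8/√600
= 1.282 · 3.8/24.4949
= 0.20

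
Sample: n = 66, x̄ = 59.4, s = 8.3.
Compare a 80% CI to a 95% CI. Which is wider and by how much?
95% CI is wider by 1.43

df = 65
80% CI: t* = 1.295, (58.08, 60.72), width = 2 · t* · s/√n = 2.65
95% CI: t* = 1.997, (57.36, 61.44), width = 2 · t* · s/√n = 4.08

The 95% CI is wider by 4.08 - 2.65 = 1.43.
Higher confidence requires a wider interval.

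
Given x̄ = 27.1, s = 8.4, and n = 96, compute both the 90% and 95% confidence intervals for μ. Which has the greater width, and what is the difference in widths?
95% CI is wider by 0.55

df = 95
90% CI: t* = 1.661, (25.68, 28.52), width = 2 · t* · s/√n = 2.85
95% CI: t* = 1.985, (25.40, 28.80), width = 2 · t* · s/√n = 3.40

The 95% CI is wider by 3.40 - 2.85 = 0.55.
Higher confidence requires a wider interval.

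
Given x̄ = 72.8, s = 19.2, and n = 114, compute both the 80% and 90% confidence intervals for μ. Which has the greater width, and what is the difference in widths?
90% CI is wider by 1.32

df = 113
80% CI: t* = 1.289, (70.48, 75.12), width = 2 · t* · s/√n = 4.64
90% CI: t* = 1.658, (69.82, 75.78), width = 2 · t* · s/√n = 5.96

The 90% CI is wider by 5.96 - 4.64 = 1.32.
Higher confidence requires a wider interval.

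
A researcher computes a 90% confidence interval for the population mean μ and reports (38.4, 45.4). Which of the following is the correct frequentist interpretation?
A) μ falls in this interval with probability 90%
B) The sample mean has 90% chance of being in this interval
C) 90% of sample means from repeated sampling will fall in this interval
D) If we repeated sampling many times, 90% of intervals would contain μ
D

A) Wrong — μ is fixed; the randomness lives in the interval, not in μ.
B) Wrong — x̄ is observed and sits in the interval by construction.
C) Wrong — coverage applies to intervals containing μ, not to future x̄ values.
D) Correct — this is the frequentist long-run coverage interpretation.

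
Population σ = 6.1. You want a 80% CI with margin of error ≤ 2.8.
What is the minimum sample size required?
n ≥ 8

For margin E ≤ 2.8:
n ≥ (z* · σ / E)²
n ≥ (1.282 · 6.1 / 2.8)²
n ≥ 7.80

Minimum n = 8 (rounding up)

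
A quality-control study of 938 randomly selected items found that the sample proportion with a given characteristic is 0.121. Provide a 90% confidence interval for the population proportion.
(0.103, 0.139)

Proportion CI:
SE = √(p̂(1-p̂)/n) = √(0.121 · 0.879 / 938) = 0.01065

z* = 1.645
Margin = z* · SE = 1.645 · 0.01065 = 0.0175

CI: 0.121 ± 0.0175 = (0.103, 0.139)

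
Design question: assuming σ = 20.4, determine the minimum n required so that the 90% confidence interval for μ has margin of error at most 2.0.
n ≥ 282

For margin E ≤ 2.0:
n ≥ (z* · σ / E)²
n ≥ (1.645 · 20.4 / 2.0)²
n ≥ 281.53

Minimum n = 282 (rounding up)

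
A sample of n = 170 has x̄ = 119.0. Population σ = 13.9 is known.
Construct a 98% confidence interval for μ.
(116.52, 121.48)

z-interval (σ known):
z* = 2.326 for 98% confidence

Margin of error = z* · σ/√n = 2.326 · 13.9/√170 = 2.48

CI: (119.0 - 2.48, 119.0 + 2.48) = (116.52, 121.48)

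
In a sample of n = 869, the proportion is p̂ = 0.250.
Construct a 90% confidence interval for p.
(0.226, 0.274)

Proportion CI:
SE = √(p̂(1-p̂)/n) = √(0.250 · 0.750 / 869) = 0.01469

z* = 1.645
Margin = z* · SE = 1.645 · 0.01469 = 0.0242

CI: 0.250 ± 0.0242 = (0.226, 0.274)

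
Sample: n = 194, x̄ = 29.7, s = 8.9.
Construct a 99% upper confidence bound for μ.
μ ≤ 31.20

Upper bound (one-sided):
t* = 2.346 (one-sided for 99%)
Upper bound = x̄ + t* · s/√n = 29.7 + 2.346 · 8.9/√194 = 31.20

We are 99% confident that μ ≤ 31.20.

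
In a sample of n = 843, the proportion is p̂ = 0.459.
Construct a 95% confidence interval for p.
(0.425, 0.493)

Proportion CI:
SE = √(p̂(1-p̂)/n) = √(0.459 · 0.541 / 843) = 0.01716

z* = 1.960
Margin = z* · SE = 1.960 · 0.01716 = 0.0336

CI: 0.459 ± 0.0336 = (0.425, 0.493)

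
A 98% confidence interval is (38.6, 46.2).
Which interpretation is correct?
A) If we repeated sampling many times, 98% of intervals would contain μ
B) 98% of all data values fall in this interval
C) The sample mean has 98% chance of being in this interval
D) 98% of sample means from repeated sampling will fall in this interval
A

A) Correct — this is the frequentist long-run coverage interpretation.
B) Wrong — a CI is about the parameter μ, not individual data values.
C) Wrong — x̄ is observed and sits in the interval by construction.
D) Wrong — coverage applies to intervals containing μ, not to future x̄ values.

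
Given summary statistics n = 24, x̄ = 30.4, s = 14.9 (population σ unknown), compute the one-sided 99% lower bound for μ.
μ ≥ 22.80

Lower bound (one-sided):
t* = 2.500 (one-sided for 99%)
Lower bound = x̄ - t* · s/√n = 30.4 - 2.500 · 14.9/√24 = 22.80

We are 99% confident that μ ≥ 22.80.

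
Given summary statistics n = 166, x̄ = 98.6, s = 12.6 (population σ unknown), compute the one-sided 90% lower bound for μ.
μ ≥ 97.34

Lower bound (one-sided):
t* = 1.287 (one-sided for 90%)
Lower bound = x̄ - t* · s/√n = 98.6 - 1.287 · 12.6/√166 = 97.34

We are 90% confident that μ ≥ 97.34.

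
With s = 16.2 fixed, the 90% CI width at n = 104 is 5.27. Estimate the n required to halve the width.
n ≈ 416

CI width ∝ 1/√n
To reduce width by factor 2, need √n to grow by 2 → need 2² = 4 times as many samples.

Current: n = 104, width = 5.27
New: n = 416, width ≈ 2.62

Width reduced by factor of 5.27/2.62 = 2.01.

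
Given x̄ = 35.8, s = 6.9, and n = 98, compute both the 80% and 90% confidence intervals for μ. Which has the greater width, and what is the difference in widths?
90% CI is wider by 0.52

df = 97
80% CI: t* = 1.290, (34.90, 36.70), width = 2 · t* · s/√n = 1.80
90% CI: t* = 1.661, (34.64, 36.96), width = 2 · t* · s/√n = 2.32

The 90% CI is wider by 2.32 - 1.80 = 0.52.
Higher confidence requires a wider interval.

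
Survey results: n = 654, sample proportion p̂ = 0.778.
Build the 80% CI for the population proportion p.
(0.757, 0.799)

Proportion CI:
SE = √(p̂(1-p̂)/n) = √(0.778 · 0.222 / 654) = 0.01625

z* = 1.282
Margin = z* · SE = 1.282 · 0.01625 = 0.0208

CI: 0.778 ± 0.0208 = (0.757, 0.799)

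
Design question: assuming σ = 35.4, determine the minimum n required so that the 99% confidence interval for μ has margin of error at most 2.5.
n ≥ 1331

For margin E ≤ 2.5:
n ≥ (z* · σ / E)²
n ≥ (2.576 · 35.4 / 2.5)²
n ≥ 1330.51

Minimum n = 1331 (rounding up)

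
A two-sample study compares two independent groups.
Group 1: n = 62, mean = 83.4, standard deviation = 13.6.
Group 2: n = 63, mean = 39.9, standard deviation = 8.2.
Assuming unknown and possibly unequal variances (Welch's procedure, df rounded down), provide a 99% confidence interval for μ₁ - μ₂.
(38.21, 48.79)

Difference: x̄₁ - x̄₂ = 43.50
SE = √(s₁²/n₁ + s₂²/n₂) = √(13.6²/62 + 8.2²/63) = 2.0126
df = 99.88 → 99 (Welch–Satterthwaite, rounded down)
t* = 2.626

CI: 43.50 ± 2.626 · 2.0126 = 43.50 ± 5.29 = (38.21, 48.79)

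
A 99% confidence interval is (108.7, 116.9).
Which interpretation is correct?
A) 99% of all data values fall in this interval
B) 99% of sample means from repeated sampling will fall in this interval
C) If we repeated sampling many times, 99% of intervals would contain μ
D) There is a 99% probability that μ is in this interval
C

A) Wrong — a CI is about the parameter μ, not individual data values.
B) Wrong — coverage applies to intervals containing μ, not to future x̄ values.
C) Correct — this is the frequentist long-run coverage interpretation.
D) Wrong — μ is fixed; the randomness lives in the interval, not in μ.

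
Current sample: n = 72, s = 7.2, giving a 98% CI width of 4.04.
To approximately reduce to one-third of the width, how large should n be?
n ≈ 648

CI width ∝ 1/√n
To reduce width by factor 3, need √n to grow by 3 → need 3² = 9 times as many samples.

Current: n = 72, width = 4.04
New: n = 648, width ≈ 1.32

Width reduced by factor of 4.04/1.32 = 3.06.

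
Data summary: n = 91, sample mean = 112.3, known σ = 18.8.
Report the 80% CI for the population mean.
(109.77, 114.83)

z-interval (σ known):
z* = 1.282 for 80% confidence

Margin of error = z* · σ/√n = 1.282 · 18.8/√91 = 2.53

CI: (112.3 - 2.53, 112.3 + 2.53) = (109.77, 114.83)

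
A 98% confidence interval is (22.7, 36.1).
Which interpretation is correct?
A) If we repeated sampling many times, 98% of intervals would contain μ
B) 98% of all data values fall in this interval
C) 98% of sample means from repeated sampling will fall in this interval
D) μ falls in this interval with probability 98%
A

A) Correct — this is the frequentist long-run coverage interpretation.
B) Wrong — a CI is about the parameter μ, not individual data values.
C) Wrong — coverage applies to intervals containing μ, not to future x̄ values.
D) Wrong — μ is fixed; the randomness lives in the interval, not in μ.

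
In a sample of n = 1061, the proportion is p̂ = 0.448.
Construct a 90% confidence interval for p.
(0.423, 0.473)

Proportion CI:
SE = √(p̂(1-p̂)/n) = √(0.448 · 0.552 / 1061) = 0.01527

z* = 1.645
Margin = z* · SE = 1.645 · 0.01527 = 0.0251

CI: 0.448 ± 0.0251 = (0.423, 0.473)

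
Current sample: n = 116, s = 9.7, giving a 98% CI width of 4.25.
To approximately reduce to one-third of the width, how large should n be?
n ≈ 1044

CI width ∝ 1/√n
To reduce width by factor 3, need √n to grow by 3 → need 3² = 9 times as many samples.

Current: n = 116, width = 4.25
New: n = 1044, width ≈ 1.40

Width reduced by factor of 4.25/1.40 = 3.04.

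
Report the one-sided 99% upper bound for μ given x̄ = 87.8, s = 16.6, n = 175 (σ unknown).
μ ≤ 90.75

Upper bound (one-sided):
t* = 2.348 (one-sided for 99%)
Upper bound = x̄ + t* · s/√n = 87.8 + 2.348 · 16.6/√175 = 90.75

We are 99% confident that μ ≤ 90.75.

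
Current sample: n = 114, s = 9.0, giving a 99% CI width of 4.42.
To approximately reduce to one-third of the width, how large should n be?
n ≈ 1026

CI width ∝ 1/√n
To reduce width by factor 3, need √n to grow by 3 → need 3² = 9 times as many samples.

Current: n = 114, width = 4.42
New: n = 1026, width ≈ 1.45

Width reduced by factor of 4.42/1.45 = 3.05.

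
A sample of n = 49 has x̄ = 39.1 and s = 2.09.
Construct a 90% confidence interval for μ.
(38.60, 39.60)

t-interval (σ unknown):
df = n - 1 = 48
t* = 1.677 for 90% confidence

Margin of error = t* · s/√n = 1.677 · 2.09/√49 = 0.50

CI: (38.60, 39.60)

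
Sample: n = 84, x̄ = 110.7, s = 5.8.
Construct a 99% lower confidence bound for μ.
μ ≥ 109.20

Lower bound (one-sided):
t* = 2.372 (one-sided for 99%)
Lower bound = x̄ - t* · s/√n = 110.7 - 2.372 · 5.8/√84 = 109.20

We are 99% confident that μ ≥ 109.20.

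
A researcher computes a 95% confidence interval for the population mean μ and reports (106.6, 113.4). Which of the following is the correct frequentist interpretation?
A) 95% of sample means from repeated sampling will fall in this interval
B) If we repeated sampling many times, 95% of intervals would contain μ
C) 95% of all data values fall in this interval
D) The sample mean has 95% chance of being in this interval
B

A) Wrong — coverage applies to intervals containing μ, not to future x̄ values.
B) Correct — this is the frequentist long-run coverage interpretation.
C) Wrong — a CI is about the parameter μ, not individual data values.
D) Wrong — x̄ is observed and sits in the interval by construction.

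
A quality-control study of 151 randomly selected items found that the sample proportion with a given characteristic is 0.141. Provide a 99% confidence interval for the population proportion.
(0.068, 0.214)

Proportion CI:
SE = √(p̂(1-p̂)/n) = √(0.141 · 0.859 / 151) = 0.02832

z* = 2.576
Margin = z* · SE = 2.576 · 0.02832 = 0.0730

CI: 0.141 ± 0.0730 = (0.068, 0.214)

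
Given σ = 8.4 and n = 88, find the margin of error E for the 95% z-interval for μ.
Margin of error = 1.76

Margin of error = z* · σ/√n
= 1.960 · 8.4/√88
= 1.960 · 8.4/9.3808
= 1.76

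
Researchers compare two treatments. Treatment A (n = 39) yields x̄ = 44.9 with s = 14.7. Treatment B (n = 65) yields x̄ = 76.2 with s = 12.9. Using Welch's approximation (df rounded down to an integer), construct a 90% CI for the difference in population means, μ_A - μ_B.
(-36.04, -26.56)

Difference: x̄₁ - x̄₂ = -31.30
SE = √(s₁²/n₁ + s₂²/n₂) = √(14.7²/39 + 12.9²/65) = 2.8462
df = 72.09 → 72 (Welch–Satterthwaite, rounded down)
t* = 1.666

CI: -31.30 ± 1.666 · 2.8462 = -31.30 ± 4.74 = (-36.04, -26.56)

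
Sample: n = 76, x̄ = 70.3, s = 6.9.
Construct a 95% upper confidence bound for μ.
μ ≤ 71.62

Upper bound (one-sided):
t* = 1.665 (one-sided for 95%)
Upper bound = x̄ + t* · s/√n = 70.3 + 1.665 · 6.9/√76 = 71.62

We are 95% confident that μ ≤ 71.62.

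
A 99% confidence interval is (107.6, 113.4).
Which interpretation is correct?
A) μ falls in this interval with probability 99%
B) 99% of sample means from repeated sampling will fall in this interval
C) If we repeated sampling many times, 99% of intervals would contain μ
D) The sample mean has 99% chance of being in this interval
C

A) Wrong — μ is fixed; the randomness lives in the interval, not in μ.
B) Wrong — coverage applies to intervals containing μ, not to future x̄ values.
C) Correct — this is the frequentist long-run coverage interpretation.
D) Wrong — x̄ is observed and sits in the interval by construction.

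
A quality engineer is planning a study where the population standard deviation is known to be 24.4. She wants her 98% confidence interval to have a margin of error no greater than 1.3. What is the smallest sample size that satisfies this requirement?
n ≥ 1906

For margin E ≤ 1.3:
n ≥ (z* · σ / E)²
n ≥ (2.326 · 24.4 / 1.3)²
n ≥ 1905.95

Minimum n = 1906 (rounding up)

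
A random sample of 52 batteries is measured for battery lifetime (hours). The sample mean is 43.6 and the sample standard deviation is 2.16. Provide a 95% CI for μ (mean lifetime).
(43.00, 44.20)

t-interval (σ unknown):
df = n - 1 = 51
t* = 2.008 for 95% confidence

Margin of error = t* · s/√n = 2.008 · 2.16/√52 = 0.60

CI: (43.00, 44.20)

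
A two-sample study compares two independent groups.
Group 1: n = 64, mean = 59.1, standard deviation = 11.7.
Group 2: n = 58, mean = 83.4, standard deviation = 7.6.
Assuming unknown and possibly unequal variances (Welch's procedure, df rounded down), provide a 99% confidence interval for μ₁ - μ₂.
(-28.94, -19.66)

Difference: x̄₁ - x̄₂ = -24.30
SE = √(s₁²/n₁ + s₂²/n₂) = √(11.7²/64 + 7.6²/58) = 1.7705
df = 109.17 → 109 (Welch–Satterthwaite, rounded down)
t* = 2.622

CI: -24.30 ± 2.622 · 1.7705 = -24.30 ± 4.64 = (-28.94, -19.66)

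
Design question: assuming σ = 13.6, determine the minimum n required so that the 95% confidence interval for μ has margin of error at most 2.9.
n ≥ 85

For margin E ≤ 2.9:
n ≥ (z* · σ / E)²
n ≥ (1.960 · 13.6 / 2.9)²
n ≥ 84.49

Minimum n = 85 (rounding up)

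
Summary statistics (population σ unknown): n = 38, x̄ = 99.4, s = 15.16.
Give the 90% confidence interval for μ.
(95.25, 103.55)

t-interval (σ unknown):
df = n - 1 = 37
t* = 1.687 for 90% confidence

Margin of error = t* · s/√n = 1.687 · 15.16/√38 = 4.15

CI: (95.25, 103.55)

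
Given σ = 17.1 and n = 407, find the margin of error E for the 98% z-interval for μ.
Margin of error = 1.97

Margin of error = z* · σ/√n
= 2.326 · 17.1/√407
= 2.326 · 17.1/20.1742
= 1.97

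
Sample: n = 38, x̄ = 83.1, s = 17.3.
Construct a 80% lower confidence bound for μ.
μ ≥ 80.71

Lower bound (one-sided):
t* = 0.851 (one-sided for 80%)
Lower bound = x̄ - t* · s/√n = 83.1 - 0.851 · 17.3/√38 = 80.71

We are 80% confident that μ ≥ 80.71.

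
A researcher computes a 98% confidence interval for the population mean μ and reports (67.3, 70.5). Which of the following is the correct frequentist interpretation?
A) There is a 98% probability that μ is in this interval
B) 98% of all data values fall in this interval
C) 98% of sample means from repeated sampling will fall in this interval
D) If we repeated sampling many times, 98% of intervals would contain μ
D

A) Wrong — μ is fixed; the randomness lives in the interval, not in μ.
B) Wrong — a CI is about the parameter μ, not individual data values.
C) Wrong — coverage applies to intervals containing μ, not to future x̄ values.
D) Correct — this is the frequentist long-run coverage interpretation.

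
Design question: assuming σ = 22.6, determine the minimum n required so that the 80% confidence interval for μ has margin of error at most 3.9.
n ≥ 56

For margin E ≤ 3.9:
n ≥ (z* · σ / E)²
n ≥ (1.282 · 22.6 / 3.9)²
n ≥ 55.19

Minimum n = 56 (rounding up)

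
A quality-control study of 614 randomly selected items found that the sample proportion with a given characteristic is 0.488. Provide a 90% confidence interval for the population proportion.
(0.455, 0.521)

Proportion CI:
SE = √(p̂(1-p̂)/n) = √(0.488 · 0.512 / 614) = 0.02017

z* = 1.645
Margin = z* · SE = 1.645 · 0.02017 = 0.0332

CI: 0.488 ± 0.0332 = (0.455, 0.521)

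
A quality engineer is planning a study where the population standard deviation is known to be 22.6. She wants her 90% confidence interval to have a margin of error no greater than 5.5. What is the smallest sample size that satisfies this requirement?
n ≥ 46

For margin E ≤ 5.5:
n ≥ (z* · σ / E)²
n ≥ (1.645 · 22.6 / 5.5)²
n ≥ 45.69

Minimum n = 46 (rounding up)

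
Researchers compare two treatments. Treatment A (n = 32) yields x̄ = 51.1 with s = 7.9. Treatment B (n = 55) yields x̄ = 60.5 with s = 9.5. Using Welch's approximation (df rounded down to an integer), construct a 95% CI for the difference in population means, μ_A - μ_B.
(-13.18, -5.62)

Difference: x̄₁ - x̄₂ = -9.40
SE = √(s₁²/n₁ + s₂²/n₂) = √(7.9²/32 + 9.5²/55) = 1.8951
df = 74.74 → 74 (Welch–Satterthwaite, rounded down)
t* = 1.993

CI: -9.40 ± 1.993 · 1.8951 = -9.40 ± 3.78 = (-13.18, -5.62)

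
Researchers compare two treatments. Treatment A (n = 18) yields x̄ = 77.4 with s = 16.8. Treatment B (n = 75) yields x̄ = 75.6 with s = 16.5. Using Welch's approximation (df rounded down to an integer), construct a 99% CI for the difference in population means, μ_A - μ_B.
(-10.45, 14.05)

Difference: x̄₁ - x̄₂ = 1.80
SE = √(s₁²/n₁ + s₂²/n₂) = √(16.8²/18 + 16.5²/75) = 4.3943
df = 25.47 → 25 (Welch–Satterthwaite, rounded down)
t* = 2.787

CI: 1.80 ± 2.787 · 4.3943 = 1.80 ± 12.25 = (-10.45, 14.05)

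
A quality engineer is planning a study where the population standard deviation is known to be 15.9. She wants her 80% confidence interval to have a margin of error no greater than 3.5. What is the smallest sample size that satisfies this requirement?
n ≥ 34

For margin E ≤ 3.5:
n ≥ (z* · σ / E)²
n ≥ (1.282 · 15.9 / 3.5)²
n ≥ 33.92

Minimum n = 34 (rounding up)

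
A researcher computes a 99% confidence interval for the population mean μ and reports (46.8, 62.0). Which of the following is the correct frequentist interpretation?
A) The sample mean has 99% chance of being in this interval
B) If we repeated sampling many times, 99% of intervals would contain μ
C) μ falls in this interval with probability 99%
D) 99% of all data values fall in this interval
B

A) Wrong — x̄ is observed and sits in the interval by construction.
B) Correct — this is the frequentist long-run coverage interpretation.
C) Wrong — μ is fixed; the randomness lives in the interval, not in μ.
D) Wrong — a CI is about the parameter μ, not individual data values.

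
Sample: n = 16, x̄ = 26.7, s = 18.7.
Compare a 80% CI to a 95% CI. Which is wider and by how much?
95% CI is wider by 7.38

df = 15
80% CI: t* = 1.341, (20.43, 32.97), width = 2 · t* · s/√n = 12.54
95% CI: t* = 2.131, (16.74, 36.66), width = 2 · t* · s/√n = 19.92

The 95% CI is wider by 19.92 - 12.54 = 7.38.
Higher confidence requires a wider interval.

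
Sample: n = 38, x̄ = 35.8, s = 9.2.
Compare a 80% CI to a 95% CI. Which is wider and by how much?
95% CI is wider by 2.15

df = 37
80% CI: t* = 1.305, (33.85, 37.75), width = 2 · t* · s/√n = 3.90
95% CI: t* = 2.026, (32.78, 38.82), width = 2 · t* · s/√n = 6.05

The 95% CI is wider by 6.05 - 3.90 = 2.15.
Higher confidence requires a wider interval.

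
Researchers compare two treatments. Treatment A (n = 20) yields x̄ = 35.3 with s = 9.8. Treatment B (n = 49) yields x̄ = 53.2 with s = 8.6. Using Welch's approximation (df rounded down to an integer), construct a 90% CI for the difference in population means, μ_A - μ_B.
(-22.16, -13.64)

Difference: x̄₁ - x̄₂ = -17.90
SE = √(s₁²/n₁ + s₂²/n₂) = √(9.8²/20 + 8.6²/49) = 2.5122
df = 31.59 → 31 (Welch–Satterthwaite, rounded down)
t* = 1.696

CI: -17.90 ± 1.696 · 2.5122 = -17.90 ± 4.26 = (-22.16, -13.64)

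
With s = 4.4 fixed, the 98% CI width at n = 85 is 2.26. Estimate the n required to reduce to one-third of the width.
n ≈ 765

CI width ∝ 1/√n
To reduce width by factor 3, need √n to grow by 3 → need 3² = 9 times as many samples.

Current: n = 85, width = 2.26
New: n = 765, width ≈ 0.74

Width reduced by factor of 2.26/0.74 = 3.05.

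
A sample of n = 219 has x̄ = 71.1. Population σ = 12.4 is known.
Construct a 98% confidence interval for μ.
(69.15, 73.05)

z-interval (σ known):
z* = 2.326 for 98% confidence

Margin of error = z* · σ/√n = 2.326 · 12.4/√219 = 1.95

CI: (71.1 - 1.95, 71.1 + 1.95) = (69.15, 73.05)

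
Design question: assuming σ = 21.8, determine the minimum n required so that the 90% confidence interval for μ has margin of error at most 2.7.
n ≥ 177

For margin E ≤ 2.7:
n ≥ (z* · σ / E)²
n ≥ (1.645 · 21.8 / 2.7)²
n ≥ 176.41

Minimum n = 177 (rounding up)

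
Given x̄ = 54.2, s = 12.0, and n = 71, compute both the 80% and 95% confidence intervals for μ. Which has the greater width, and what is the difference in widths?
95% CI is wider by 1.99

df = 70
80% CI: t* = 1.294, (52.36, 56.04), width = 2 · t* · s/√n = 3.69
95% CI: t* = 1.994, (51.36, 57.04), width = 2 · t* · s/√n = 5.68

The 95% CI is wider by 5.68 - 3.69 = 1.99.
Higher confidence requires a wider interval.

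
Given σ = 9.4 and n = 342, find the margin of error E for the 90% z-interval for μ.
Margin of error = 0.84

Margin of error = z* · σ/√n
= 1.645 · 9.4/√342
= 1.645 · 9.4/18.4932
= 0.84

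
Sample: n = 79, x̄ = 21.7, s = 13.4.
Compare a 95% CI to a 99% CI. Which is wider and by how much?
99% CI is wider by 1.96

df = 78
95% CI: t* = 1.991, (18.70, 24.70), width = 2 · t* · s/√n = 6.00
99% CI: t* = 2.640, (17.72, 25.68), width = 2 · t* · s/√n = 7.96

The 99% CI is wider by 7.96 - 6.00 = 1.96.
Higher confidence requires a wider interval.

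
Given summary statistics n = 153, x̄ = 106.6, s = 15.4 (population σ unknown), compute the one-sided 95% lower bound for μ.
μ ≥ 104.54

Lower bound (one-sided):
t* = 1.655 (one-sided for 95%)
Lower bound = x̄ - t* · s/√n = 106.6 - 1.655 · 15.4/√153 = 104.54

We are 95% confident that μ ≥ 104.54.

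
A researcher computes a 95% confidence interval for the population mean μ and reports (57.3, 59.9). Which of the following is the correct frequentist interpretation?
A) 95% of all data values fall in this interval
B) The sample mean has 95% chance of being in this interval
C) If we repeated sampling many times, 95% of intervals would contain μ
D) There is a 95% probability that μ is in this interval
C

A) Wrong — a CI is about the parameter μ, not individual data values.
B) Wrong — x̄ is observed and sits in the interval by construction.
C) Correct — this is the frequentist long-run coverage interpretation.
D) Wrong — μ is fixed; the randomness lives in the interval, not in μ.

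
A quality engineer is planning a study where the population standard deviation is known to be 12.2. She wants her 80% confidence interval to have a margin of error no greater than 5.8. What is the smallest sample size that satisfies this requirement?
n ≥ 8

For margin E ≤ 5.8:
n ≥ (z* · σ / E)²
n ≥ (1.282 · 12.2 / 5.8)²
n ≥ 7.27

Minimum n = 8 (rounding up)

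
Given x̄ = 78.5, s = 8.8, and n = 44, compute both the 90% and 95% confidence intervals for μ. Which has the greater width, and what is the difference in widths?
95% CI is wider by 0.89

df = 43
90% CI: t* = 1.681, (76.27, 80.73), width = 2 · t* · s/√n = 4.46
95% CI: t* = 2.017, (75.82, 81.18), width = 2 · t* · s/√n = 5.35

The 95% CI is wider by 5.35 - 4.46 = 0.89.
Higher confidence requires a wider interval.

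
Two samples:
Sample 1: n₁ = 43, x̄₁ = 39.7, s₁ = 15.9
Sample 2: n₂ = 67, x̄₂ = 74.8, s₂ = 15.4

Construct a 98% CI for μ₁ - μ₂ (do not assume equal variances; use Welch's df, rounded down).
(-42.37, -27.83)

Difference: x̄₁ - x̄₂ = -35.10
SE = √(s₁²/n₁ + s₂²/n₂) = √(15.9²/43 + 15.4²/67) = 3.0690
df = 87.59 → 87 (Welch–Satterthwaite, rounded down)
t* = 2.370

CI: -35.10 ± 2.370 · 3.0690 = -35.10 ± 7.27 = (-42.37, -27.83)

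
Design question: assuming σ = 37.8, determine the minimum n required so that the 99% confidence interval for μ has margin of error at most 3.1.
n ≥ 987

For margin E ≤ 3.1:
n ≥ (z* · σ / E)²
n ≥ (2.576 · 37.8 / 3.1)²
n ≥ 986.62

Minimum n = 987 (rounding up)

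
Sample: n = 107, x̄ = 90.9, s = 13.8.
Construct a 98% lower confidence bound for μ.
μ ≥ 88.13

Lower bound (one-sided):
t* = 2.079 (one-sided for 98%)
Lower bound = x̄ - t* · s/√n = 90.9 - 2.079 · 13.8/√107 = 88.13

We are 98% confident that μ ≥ 88.13.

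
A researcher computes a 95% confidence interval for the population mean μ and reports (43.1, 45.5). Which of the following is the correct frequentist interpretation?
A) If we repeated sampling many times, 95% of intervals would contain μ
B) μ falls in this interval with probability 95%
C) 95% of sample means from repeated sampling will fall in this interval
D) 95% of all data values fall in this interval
A

A) Correct — this is the frequentist long-run coverage interpretation.
B) Wrong — μ is fixed; the randomness lives in the interval, not in μ.
C) Wrong — coverage applies to intervals containing μ, not to future x̄ values.
D) Wrong — a CI is about the parameter μ, not individual data values.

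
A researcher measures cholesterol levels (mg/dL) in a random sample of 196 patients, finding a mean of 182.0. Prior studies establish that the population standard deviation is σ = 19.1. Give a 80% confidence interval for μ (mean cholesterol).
(180.25, 183.75)

z-interval (σ known):
z* = 1.282 for 80% confidence

Margin of error = z* · σ/√n = 1.282 · 19.1/√196 = 1.75

CI: (182.0 - 1.75, 182.0 + 1.75) = (180.25, 183.75)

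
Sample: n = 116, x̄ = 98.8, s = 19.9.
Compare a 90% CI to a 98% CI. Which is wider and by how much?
98% CI is wider by 2.59

df = 115
90% CI: t* = 1.658, (95.74, 101.86), width = 2 · t* · s/√n = 6.13
98% CI: t* = 2.359, (94.44, 103.16), width = 2 · t* · s/√n = 8.72

The 98% CI is wider by 8.72 - 6.13 = 2.59.
Higher confidence requires a wider interval.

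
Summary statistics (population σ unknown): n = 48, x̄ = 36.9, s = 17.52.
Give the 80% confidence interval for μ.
(33.61, 40.19)

t-interval (σ unknown):
df = n - 1 = 47
t* = 1.300 for 80% confidence

Margin of error = t* · s/√n = 1.300 · 17.52/√48 = 3.29

CI: (33.61, 40.19)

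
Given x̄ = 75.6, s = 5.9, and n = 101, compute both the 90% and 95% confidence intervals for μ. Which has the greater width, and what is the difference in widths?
95% CI is wider by 0.38

df = 100
90% CI: t* = 1.660, (74.63, 76.57), width = 2 · t* · s/√n = 1.95
95% CI: t* = 1.984, (74.44, 76.76), width = 2 · t* · s/√n = 2.33

The 95% CI is wider by 2.33 - 1.95 = 0.38.
Higher confidence requires a wider interval.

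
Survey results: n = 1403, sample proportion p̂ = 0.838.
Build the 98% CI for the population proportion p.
(0.815, 0.861)

Proportion CI:
SE = √(p̂(1-p̂)/n) = √(0.838 · 0.162 / 1403) = 0.00984

z* = 2.326
Margin = z* · SE = 2.326 · 0.00984 = 0.0229

CI: 0.838 ± 0.0229 = (0.815, 0.861)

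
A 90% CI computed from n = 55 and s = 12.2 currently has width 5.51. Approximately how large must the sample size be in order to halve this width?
n ≈ 220

CI width ∝ 1/√n
To reduce width by factor 2, need √n to grow by 2 → need 2² = 4 times as many samples.

Current: n = 55, width = 5.51
New: n = 220, width ≈ 2.72

Width reduced by factor of 5.51/2.72 = 2.03.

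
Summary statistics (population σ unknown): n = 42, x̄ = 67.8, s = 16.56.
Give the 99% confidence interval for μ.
(60.90, 74.70)

t-interval (σ unknown):
df = n - 1 = 41
t* = 2.701 for 99% confidence

Margin of error = t* · s/√n = 2.701 · 16.56/√42 = 6.90

CI: (60.90, 74.70)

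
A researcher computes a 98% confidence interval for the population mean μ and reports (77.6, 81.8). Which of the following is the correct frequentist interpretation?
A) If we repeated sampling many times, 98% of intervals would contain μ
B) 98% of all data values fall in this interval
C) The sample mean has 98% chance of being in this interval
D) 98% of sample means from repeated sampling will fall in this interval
A

A) Correct — this is the frequentist long-run coverage interpretation.
B) Wrong — a CI is about the parameter μ, not individual data values.
C) Wrong — x̄ is observed and sits in the interval by construction.
D) Wrong — coverage applies to intervals containing μ, not to future x̄ values.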